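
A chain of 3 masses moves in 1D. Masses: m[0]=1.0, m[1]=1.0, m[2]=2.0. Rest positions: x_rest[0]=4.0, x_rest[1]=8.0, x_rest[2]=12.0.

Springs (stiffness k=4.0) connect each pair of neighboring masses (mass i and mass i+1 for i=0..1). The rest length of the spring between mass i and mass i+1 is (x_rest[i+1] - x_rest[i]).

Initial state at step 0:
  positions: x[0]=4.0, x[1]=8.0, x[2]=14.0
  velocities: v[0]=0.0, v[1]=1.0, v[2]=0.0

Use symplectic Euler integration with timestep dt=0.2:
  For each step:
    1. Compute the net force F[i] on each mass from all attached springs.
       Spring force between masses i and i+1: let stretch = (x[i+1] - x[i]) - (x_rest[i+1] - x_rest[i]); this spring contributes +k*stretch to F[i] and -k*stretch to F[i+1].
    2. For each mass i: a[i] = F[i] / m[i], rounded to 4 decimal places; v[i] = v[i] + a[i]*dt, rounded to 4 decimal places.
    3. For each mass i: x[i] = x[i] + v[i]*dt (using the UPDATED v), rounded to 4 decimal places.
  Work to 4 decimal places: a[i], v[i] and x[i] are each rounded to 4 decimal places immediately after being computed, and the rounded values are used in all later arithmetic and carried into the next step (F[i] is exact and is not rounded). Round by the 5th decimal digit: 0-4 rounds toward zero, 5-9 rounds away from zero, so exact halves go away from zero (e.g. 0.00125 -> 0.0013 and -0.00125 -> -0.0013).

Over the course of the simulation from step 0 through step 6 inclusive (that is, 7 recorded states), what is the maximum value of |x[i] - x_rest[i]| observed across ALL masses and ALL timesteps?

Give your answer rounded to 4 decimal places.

Step 0: x=[4.0000 8.0000 14.0000] v=[0.0000 1.0000 0.0000]
Step 1: x=[4.0000 8.5200 13.8400] v=[0.0000 2.6000 -0.8000]
Step 2: x=[4.0832 9.1680 13.5744] v=[0.4160 3.2400 -1.3280]
Step 3: x=[4.3400 9.7075 13.2763] v=[1.2838 2.6973 -1.4906]
Step 4: x=[4.8156 9.9592 13.0127] v=[2.3778 1.2583 -1.3181]
Step 5: x=[5.4741 9.8764 12.8248] v=[3.2927 -0.4138 -0.9395]
Step 6: x=[6.1970 9.5610 12.7210] v=[3.6145 -1.5769 -0.5189]
Max displacement = 2.1970

Answer: 2.1970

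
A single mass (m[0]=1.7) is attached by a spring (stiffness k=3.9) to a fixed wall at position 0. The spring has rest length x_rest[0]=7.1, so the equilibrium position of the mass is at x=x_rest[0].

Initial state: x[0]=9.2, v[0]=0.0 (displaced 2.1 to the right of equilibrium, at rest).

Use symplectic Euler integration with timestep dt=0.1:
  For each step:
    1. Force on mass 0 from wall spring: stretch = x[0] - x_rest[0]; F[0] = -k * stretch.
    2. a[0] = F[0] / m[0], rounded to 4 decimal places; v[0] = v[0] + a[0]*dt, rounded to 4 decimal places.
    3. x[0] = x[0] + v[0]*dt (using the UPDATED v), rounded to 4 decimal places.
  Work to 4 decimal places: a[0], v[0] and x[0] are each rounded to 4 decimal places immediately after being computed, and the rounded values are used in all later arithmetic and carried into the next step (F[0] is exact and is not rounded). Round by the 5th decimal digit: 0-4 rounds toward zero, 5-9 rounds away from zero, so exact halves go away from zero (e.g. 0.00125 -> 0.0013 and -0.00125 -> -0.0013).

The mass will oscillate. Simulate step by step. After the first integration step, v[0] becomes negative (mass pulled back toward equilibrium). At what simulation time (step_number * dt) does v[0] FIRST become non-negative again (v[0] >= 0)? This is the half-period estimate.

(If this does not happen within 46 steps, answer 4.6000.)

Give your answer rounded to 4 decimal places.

Answer: 2.1000

Derivation:
Step 0: x=[9.2000] v=[0.0000]
Step 1: x=[9.1518] v=[-0.4818]
Step 2: x=[9.0566] v=[-0.9525]
Step 3: x=[8.9165] v=[-1.4014]
Step 4: x=[8.7347] v=[-1.8181]
Step 5: x=[8.5154] v=[-2.1931]
Step 6: x=[8.2636] v=[-2.5178]
Step 7: x=[7.9851] v=[-2.7847]
Step 8: x=[7.6863] v=[-2.9878]
Step 9: x=[7.3741] v=[-3.1223]
Step 10: x=[7.0556] v=[-3.1852]
Step 11: x=[6.7381] v=[-3.1750]
Step 12: x=[6.4289] v=[-3.0920]
Step 13: x=[6.1351] v=[-2.9380]
Step 14: x=[5.8634] v=[-2.7166]
Step 15: x=[5.6201] v=[-2.4329]
Step 16: x=[5.4108] v=[-2.0934]
Step 17: x=[5.2402] v=[-1.7059]
Step 18: x=[5.1123] v=[-1.2792]
Step 19: x=[5.0300] v=[-0.8232]
Step 20: x=[4.9952] v=[-0.3483]
Step 21: x=[5.0087] v=[0.1346]
First v>=0 after going negative at step 21, time=2.1000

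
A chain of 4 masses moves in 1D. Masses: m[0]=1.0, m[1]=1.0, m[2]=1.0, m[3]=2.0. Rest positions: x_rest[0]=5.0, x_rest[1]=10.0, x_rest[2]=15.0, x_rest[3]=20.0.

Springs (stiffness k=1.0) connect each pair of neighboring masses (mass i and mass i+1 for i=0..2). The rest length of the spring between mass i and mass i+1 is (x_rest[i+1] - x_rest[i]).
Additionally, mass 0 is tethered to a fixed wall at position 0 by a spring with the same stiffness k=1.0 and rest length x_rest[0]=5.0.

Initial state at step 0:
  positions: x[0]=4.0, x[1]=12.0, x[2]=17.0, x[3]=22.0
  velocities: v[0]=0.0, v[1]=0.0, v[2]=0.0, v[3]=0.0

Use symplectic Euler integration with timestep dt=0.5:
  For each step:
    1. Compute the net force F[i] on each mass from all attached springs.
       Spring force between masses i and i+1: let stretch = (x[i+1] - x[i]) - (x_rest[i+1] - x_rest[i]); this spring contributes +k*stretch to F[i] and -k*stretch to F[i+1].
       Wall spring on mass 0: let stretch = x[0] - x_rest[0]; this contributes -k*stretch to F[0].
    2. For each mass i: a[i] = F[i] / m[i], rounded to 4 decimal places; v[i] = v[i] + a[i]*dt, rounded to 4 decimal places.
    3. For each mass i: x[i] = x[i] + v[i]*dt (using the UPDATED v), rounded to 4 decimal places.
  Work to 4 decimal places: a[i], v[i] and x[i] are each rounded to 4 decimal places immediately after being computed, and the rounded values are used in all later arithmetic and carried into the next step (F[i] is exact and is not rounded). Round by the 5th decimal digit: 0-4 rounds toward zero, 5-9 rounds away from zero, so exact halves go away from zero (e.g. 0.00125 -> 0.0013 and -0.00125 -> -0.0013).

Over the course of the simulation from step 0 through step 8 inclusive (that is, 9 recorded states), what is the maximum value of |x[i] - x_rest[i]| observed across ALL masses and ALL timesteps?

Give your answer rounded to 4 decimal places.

Step 0: x=[4.0000 12.0000 17.0000 22.0000] v=[0.0000 0.0000 0.0000 0.0000]
Step 1: x=[5.0000 11.2500 17.0000 22.0000] v=[2.0000 -1.5000 0.0000 0.0000]
Step 2: x=[6.3125 10.3750 16.8125 22.0000] v=[2.6250 -1.7500 -0.3750 0.0000]
Step 3: x=[7.0625 10.0938 16.3125 21.9766] v=[1.5000 -0.5625 -1.0000 -0.0469]
Step 4: x=[6.8047 10.6094 15.6739 21.8701] v=[-0.5156 1.0312 -1.2773 -0.2130]
Step 5: x=[5.7969 11.4400 15.3182 21.6141] v=[-2.0156 1.6611 -0.7115 -0.5121]
Step 6: x=[4.7507 11.8294 15.5669 21.1961] v=[-2.0925 0.7787 0.4974 -0.8361]
Step 7: x=[4.2865 11.3835 16.2886 20.6994] v=[-0.9285 -0.8919 1.4433 -0.9934]
Step 8: x=[4.5249 10.3896 16.8867 20.2764] v=[0.4768 -1.9879 1.1962 -0.8461]
Max displacement = 2.0625

Answer: 2.0625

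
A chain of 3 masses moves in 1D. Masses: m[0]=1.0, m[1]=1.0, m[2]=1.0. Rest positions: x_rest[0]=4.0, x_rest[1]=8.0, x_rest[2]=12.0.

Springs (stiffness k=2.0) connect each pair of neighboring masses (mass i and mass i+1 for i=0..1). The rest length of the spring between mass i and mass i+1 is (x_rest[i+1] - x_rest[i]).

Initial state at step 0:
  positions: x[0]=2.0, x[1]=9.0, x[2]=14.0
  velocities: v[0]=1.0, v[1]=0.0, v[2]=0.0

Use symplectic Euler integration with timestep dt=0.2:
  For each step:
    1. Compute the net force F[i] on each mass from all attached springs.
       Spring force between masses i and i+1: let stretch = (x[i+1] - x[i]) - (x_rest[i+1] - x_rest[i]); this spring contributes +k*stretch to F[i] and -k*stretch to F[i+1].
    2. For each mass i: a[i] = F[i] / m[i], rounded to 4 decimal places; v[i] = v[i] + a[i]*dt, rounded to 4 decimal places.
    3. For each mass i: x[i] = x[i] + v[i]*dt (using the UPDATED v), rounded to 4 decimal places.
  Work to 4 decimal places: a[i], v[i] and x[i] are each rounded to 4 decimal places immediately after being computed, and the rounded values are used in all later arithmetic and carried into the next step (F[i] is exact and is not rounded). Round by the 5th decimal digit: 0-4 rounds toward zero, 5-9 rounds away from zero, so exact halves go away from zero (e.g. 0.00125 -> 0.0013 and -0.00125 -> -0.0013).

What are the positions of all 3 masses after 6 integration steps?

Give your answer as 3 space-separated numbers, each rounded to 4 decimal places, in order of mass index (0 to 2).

Answer: 5.9887 8.0236 12.1877

Derivation:
Step 0: x=[2.0000 9.0000 14.0000] v=[1.0000 0.0000 0.0000]
Step 1: x=[2.4400 8.8400 13.9200] v=[2.2000 -0.8000 -0.4000]
Step 2: x=[3.0720 8.5744 13.7536] v=[3.1600 -1.3280 -0.8320]
Step 3: x=[3.8242 8.2829 13.4929] v=[3.7610 -1.4573 -1.3037]
Step 4: x=[4.6131 8.0515 13.1354] v=[3.9445 -1.1568 -1.7877]
Step 5: x=[5.3571 7.9518 12.6911] v=[3.7199 -0.4986 -2.2213]
Step 6: x=[5.9887 8.0236 12.1877] v=[3.1578 0.3592 -2.5170]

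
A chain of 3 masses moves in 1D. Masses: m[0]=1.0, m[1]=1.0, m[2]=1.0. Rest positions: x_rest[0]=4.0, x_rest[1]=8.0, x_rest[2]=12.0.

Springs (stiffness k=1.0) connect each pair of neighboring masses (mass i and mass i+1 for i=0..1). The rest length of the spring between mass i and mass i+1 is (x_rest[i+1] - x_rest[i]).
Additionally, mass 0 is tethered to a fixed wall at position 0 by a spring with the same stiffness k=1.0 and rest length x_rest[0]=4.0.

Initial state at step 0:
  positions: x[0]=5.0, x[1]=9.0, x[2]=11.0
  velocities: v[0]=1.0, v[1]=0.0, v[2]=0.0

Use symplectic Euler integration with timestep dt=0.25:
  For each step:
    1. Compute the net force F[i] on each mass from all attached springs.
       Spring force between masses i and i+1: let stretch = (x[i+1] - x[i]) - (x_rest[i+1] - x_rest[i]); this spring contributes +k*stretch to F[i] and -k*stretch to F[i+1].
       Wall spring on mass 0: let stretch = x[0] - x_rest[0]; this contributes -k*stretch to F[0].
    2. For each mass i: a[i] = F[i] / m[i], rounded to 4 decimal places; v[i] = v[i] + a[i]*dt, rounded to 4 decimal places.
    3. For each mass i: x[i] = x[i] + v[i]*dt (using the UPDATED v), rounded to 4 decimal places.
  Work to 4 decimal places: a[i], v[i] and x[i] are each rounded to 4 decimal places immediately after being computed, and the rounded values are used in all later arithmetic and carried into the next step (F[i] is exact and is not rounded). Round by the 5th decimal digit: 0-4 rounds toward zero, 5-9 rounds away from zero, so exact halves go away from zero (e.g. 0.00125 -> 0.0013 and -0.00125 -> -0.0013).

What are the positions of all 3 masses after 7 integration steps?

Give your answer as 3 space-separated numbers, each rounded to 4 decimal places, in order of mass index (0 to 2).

Answer: 3.9725 7.8170 13.0291

Derivation:
Step 0: x=[5.0000 9.0000 11.0000] v=[1.0000 0.0000 0.0000]
Step 1: x=[5.1875 8.8750 11.1250] v=[0.7500 -0.5000 0.5000]
Step 2: x=[5.2813 8.6602 11.3594] v=[0.3750 -0.8594 0.9375]
Step 3: x=[5.2562 8.4029 11.6751] v=[-0.1006 -1.0293 1.2627]
Step 4: x=[5.0992 8.1534 12.0363] v=[-0.6280 -0.9979 1.4447]
Step 5: x=[4.8144 7.9557 12.4048] v=[-1.1393 -0.7907 1.4740]
Step 6: x=[4.4250 7.8398 12.7452] v=[-1.5576 -0.4638 1.3617]
Step 7: x=[3.9725 7.8170 13.0291] v=[-1.8102 -0.0912 1.1354]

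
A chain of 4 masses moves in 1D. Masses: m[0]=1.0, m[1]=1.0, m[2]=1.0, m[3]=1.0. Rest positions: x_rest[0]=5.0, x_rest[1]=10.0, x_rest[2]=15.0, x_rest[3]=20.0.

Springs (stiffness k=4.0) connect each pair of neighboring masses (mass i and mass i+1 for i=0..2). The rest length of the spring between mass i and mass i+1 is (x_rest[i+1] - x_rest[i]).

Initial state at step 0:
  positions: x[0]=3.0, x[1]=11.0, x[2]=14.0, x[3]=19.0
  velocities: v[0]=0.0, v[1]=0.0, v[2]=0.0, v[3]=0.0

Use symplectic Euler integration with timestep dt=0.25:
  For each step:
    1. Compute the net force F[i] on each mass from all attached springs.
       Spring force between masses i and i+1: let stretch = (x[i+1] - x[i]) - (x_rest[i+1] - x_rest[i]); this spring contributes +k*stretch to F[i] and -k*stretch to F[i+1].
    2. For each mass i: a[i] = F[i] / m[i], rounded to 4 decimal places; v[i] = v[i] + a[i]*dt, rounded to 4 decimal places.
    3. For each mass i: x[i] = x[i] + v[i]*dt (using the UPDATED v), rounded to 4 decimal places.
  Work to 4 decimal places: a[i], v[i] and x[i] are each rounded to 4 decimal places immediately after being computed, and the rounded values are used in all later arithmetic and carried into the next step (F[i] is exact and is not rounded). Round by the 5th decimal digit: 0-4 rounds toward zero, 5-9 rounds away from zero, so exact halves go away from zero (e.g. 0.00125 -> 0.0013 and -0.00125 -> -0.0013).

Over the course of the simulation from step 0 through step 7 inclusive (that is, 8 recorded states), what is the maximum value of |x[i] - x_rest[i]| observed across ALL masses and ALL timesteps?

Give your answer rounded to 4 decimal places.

Answer: 2.5469

Derivation:
Step 0: x=[3.0000 11.0000 14.0000 19.0000] v=[0.0000 0.0000 0.0000 0.0000]
Step 1: x=[3.7500 9.7500 14.5000 19.0000] v=[3.0000 -5.0000 2.0000 0.0000]
Step 2: x=[4.7500 8.1875 14.9375 19.1250] v=[4.0000 -6.2500 1.7500 0.5000]
Step 3: x=[5.3594 7.4531 14.7344 19.4531] v=[2.4375 -2.9375 -0.8125 1.3125]
Step 4: x=[5.2422 8.0156 13.8906 19.8516] v=[-0.4688 2.2501 -3.3751 1.5938]
Step 5: x=[4.5684 9.3535 13.0683 20.0098] v=[-2.6954 5.3517 -3.2891 0.6328]
Step 6: x=[3.8408 10.4239 13.0527 19.6826] v=[-2.9103 4.2814 -0.0624 -1.3087]
Step 7: x=[3.5090 10.5057 14.0374 18.9480] v=[-1.3272 0.3271 3.9387 -2.9386]
Max displacement = 2.5469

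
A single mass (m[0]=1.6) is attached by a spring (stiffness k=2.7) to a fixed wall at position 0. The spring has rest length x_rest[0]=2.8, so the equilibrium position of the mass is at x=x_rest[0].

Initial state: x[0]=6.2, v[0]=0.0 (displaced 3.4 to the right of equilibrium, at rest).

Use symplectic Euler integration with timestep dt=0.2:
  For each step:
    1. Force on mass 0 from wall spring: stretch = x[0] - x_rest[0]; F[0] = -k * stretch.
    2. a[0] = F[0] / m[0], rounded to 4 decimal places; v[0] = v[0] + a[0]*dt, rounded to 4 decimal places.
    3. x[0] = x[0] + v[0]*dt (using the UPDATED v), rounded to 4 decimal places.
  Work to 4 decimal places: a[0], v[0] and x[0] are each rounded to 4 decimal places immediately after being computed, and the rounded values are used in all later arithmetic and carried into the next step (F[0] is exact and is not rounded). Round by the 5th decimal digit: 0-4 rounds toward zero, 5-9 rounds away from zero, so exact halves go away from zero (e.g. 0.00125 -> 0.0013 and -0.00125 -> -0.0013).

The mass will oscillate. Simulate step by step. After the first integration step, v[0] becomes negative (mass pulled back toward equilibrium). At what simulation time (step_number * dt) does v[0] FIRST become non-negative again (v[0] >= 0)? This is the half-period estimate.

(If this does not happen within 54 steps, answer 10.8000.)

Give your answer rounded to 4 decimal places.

Answer: 2.6000

Derivation:
Step 0: x=[6.2000] v=[0.0000]
Step 1: x=[5.9705] v=[-1.1475]
Step 2: x=[5.5270] v=[-2.2175]
Step 3: x=[4.8994] v=[-3.1379]
Step 4: x=[4.1301] v=[-3.8464]
Step 5: x=[3.2710] v=[-4.2953]
Step 6: x=[2.3801] v=[-4.4543]
Step 7: x=[1.5176] v=[-4.3126]
Step 8: x=[0.7416] v=[-3.8798]
Step 9: x=[0.1046] v=[-3.1851]
Step 10: x=[-0.3505] v=[-2.2754]
Step 11: x=[-0.5929] v=[-1.2121]
Step 12: x=[-0.6063] v=[-0.0670]
Step 13: x=[-0.3898] v=[1.0826]
First v>=0 after going negative at step 13, time=2.6000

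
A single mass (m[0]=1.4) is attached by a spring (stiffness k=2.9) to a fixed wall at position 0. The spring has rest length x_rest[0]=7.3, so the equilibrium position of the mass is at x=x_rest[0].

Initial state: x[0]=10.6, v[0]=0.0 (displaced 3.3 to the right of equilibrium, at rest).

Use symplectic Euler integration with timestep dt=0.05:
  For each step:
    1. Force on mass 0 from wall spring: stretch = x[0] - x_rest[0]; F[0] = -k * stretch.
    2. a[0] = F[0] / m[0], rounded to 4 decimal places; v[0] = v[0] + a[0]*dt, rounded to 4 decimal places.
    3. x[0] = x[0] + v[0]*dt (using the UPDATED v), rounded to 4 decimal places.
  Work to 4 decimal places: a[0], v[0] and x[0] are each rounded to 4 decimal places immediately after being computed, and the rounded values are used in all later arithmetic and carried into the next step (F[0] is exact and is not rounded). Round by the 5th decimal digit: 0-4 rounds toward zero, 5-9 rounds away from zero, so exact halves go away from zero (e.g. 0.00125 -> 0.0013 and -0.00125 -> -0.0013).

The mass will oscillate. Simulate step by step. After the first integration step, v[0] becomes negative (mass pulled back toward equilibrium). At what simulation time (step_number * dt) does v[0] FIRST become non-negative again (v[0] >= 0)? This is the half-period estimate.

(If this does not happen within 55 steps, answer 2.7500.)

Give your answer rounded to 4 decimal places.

Answer: 2.2000

Derivation:
Step 0: x=[10.6000] v=[0.0000]
Step 1: x=[10.5829] v=[-0.3418]
Step 2: x=[10.5488] v=[-0.6818]
Step 3: x=[10.4979] v=[-1.0183]
Step 4: x=[10.4304] v=[-1.3495]
Step 5: x=[10.3467] v=[-1.6737]
Step 6: x=[10.2472] v=[-1.9893]
Step 7: x=[10.1325] v=[-2.2945]
Step 8: x=[10.0031] v=[-2.5879]
Step 9: x=[9.8597] v=[-2.8679]
Step 10: x=[9.7031] v=[-3.1330]
Step 11: x=[9.5340] v=[-3.3819]
Step 12: x=[9.3533] v=[-3.6133]
Step 13: x=[9.1620] v=[-3.8260]
Step 14: x=[8.9611] v=[-4.0189]
Step 15: x=[8.7516] v=[-4.1909]
Step 16: x=[8.5345] v=[-4.3412]
Step 17: x=[8.3110] v=[-4.4691]
Step 18: x=[8.0823] v=[-4.5738]
Step 19: x=[7.8496] v=[-4.6548]
Step 20: x=[7.6140] v=[-4.7117]
Step 21: x=[7.3768] v=[-4.7442]
Step 22: x=[7.1392] v=[-4.7522]
Step 23: x=[6.9024] v=[-4.7355]
Step 24: x=[6.6677] v=[-4.6943]
Step 25: x=[6.4363] v=[-4.6288]
Step 26: x=[6.2093] v=[-4.5393]
Step 27: x=[5.9880] v=[-4.4263]
Step 28: x=[5.7735] v=[-4.2904]
Step 29: x=[5.5669] v=[-4.1323]
Step 30: x=[5.3693] v=[-3.9528]
Step 31: x=[5.1817] v=[-3.7528]
Step 32: x=[5.0050] v=[-3.5334]
Step 33: x=[4.8402] v=[-3.2957]
Step 34: x=[4.6882] v=[-3.0409]
Step 35: x=[4.5497] v=[-2.7704]
Step 36: x=[4.4254] v=[-2.4855]
Step 37: x=[4.3160] v=[-2.1878]
Step 38: x=[4.2221] v=[-1.8787]
Step 39: x=[4.1441] v=[-1.5599]
Step 40: x=[4.0825] v=[-1.2330]
Step 41: x=[4.0375] v=[-0.8998]
Step 42: x=[4.0094] v=[-0.5619]
Step 43: x=[3.9983] v=[-0.2211]
Step 44: x=[4.0043] v=[0.1209]
First v>=0 after going negative at step 44, time=2.2000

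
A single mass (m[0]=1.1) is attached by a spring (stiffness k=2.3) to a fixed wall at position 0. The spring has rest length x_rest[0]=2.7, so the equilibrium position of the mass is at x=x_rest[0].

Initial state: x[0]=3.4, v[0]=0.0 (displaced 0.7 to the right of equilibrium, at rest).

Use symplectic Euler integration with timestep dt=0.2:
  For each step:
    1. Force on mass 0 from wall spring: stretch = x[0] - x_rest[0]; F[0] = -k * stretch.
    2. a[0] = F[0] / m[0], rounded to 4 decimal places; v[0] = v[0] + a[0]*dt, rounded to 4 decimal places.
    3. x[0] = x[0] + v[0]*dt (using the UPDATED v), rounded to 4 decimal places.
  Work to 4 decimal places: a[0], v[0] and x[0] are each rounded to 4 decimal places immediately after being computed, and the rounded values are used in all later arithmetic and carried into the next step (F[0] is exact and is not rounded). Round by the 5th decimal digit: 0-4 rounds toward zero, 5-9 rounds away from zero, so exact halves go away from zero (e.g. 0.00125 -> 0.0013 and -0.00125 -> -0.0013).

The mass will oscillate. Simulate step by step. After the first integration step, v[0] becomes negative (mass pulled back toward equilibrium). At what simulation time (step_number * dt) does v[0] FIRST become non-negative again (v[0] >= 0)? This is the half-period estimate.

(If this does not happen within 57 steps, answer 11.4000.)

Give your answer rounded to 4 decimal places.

Answer: 2.2000

Derivation:
Step 0: x=[3.4000] v=[0.0000]
Step 1: x=[3.3415] v=[-0.2927]
Step 2: x=[3.2293] v=[-0.5610]
Step 3: x=[3.0728] v=[-0.7823]
Step 4: x=[2.8852] v=[-0.9382]
Step 5: x=[2.6821] v=[-1.0156]
Step 6: x=[2.4805] v=[-1.0081]
Step 7: x=[2.2972] v=[-0.9163]
Step 8: x=[2.1476] v=[-0.7479]
Step 9: x=[2.0442] v=[-0.5169]
Step 10: x=[1.9957] v=[-0.2427]
Step 11: x=[2.0061] v=[0.0518]
First v>=0 after going negative at step 11, time=2.2000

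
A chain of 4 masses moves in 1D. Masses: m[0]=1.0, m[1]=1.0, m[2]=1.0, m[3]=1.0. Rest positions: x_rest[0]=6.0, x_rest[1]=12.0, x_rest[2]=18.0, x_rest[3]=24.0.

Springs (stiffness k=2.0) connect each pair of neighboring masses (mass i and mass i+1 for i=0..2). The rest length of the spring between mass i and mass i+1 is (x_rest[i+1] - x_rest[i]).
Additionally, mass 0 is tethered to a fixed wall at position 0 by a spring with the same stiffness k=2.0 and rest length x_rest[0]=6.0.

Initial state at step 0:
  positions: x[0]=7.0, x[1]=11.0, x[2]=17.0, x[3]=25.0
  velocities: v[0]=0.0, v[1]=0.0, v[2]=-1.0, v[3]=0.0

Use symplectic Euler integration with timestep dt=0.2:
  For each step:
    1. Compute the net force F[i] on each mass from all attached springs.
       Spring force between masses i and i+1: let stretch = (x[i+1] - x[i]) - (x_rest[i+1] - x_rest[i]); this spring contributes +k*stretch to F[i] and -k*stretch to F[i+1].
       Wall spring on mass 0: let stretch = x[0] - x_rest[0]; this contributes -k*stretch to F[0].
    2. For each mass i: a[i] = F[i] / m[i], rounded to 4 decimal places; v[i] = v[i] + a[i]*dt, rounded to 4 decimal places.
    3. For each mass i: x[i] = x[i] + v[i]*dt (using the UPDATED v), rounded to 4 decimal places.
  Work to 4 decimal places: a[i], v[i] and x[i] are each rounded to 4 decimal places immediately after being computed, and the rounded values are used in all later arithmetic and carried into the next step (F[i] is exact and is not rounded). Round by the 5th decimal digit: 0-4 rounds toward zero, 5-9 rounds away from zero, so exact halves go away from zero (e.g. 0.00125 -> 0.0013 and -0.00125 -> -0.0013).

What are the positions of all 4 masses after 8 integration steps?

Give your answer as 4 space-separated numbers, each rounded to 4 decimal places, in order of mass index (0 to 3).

Answer: 4.9825 12.1428 18.5632 22.3721

Derivation:
Step 0: x=[7.0000 11.0000 17.0000 25.0000] v=[0.0000 0.0000 -1.0000 0.0000]
Step 1: x=[6.7600 11.1600 16.9600 24.8400] v=[-1.2000 0.8000 -0.2000 -0.8000]
Step 2: x=[6.3312 11.4320 17.0864 24.5296] v=[-2.1440 1.3600 0.6320 -1.5520]
Step 3: x=[5.8040 11.7483 17.3559 24.1037] v=[-2.6362 1.5814 1.3475 -2.1293]
Step 4: x=[5.2880 12.0376 17.7166 23.6180] v=[-2.5801 1.4467 1.8036 -2.4284]
Step 5: x=[4.8889 12.2413 18.0951 23.1402] v=[-1.9955 1.0185 1.8926 -2.3890]
Step 6: x=[4.6869 12.3251 18.4089 22.7388] v=[-1.0101 0.4191 1.5691 -2.0070]
Step 7: x=[4.7210 12.2846 18.5824 22.4710] v=[0.1704 -0.2027 0.8675 -1.3390]
Step 8: x=[4.9825 12.1428 18.5632 22.3721] v=[1.3074 -0.7090 -0.0962 -0.4944]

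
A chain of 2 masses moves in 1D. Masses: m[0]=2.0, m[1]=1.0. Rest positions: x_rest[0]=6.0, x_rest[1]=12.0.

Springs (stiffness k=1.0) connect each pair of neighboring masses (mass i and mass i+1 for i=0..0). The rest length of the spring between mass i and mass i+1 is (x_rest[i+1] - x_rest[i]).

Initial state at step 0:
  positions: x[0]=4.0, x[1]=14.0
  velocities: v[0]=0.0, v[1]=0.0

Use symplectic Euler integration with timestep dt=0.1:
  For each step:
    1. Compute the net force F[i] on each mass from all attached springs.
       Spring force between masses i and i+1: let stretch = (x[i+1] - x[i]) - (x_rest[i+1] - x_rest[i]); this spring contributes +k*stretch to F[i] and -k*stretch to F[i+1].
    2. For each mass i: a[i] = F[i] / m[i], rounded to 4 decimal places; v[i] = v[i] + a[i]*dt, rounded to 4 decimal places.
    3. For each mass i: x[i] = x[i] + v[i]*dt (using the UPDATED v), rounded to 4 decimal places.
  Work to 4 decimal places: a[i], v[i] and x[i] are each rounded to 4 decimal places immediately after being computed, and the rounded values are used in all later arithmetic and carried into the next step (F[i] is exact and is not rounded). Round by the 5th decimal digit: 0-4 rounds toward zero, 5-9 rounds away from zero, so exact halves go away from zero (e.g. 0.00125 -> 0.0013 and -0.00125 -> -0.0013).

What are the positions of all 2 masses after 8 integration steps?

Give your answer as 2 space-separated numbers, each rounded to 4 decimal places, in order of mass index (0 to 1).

Step 0: x=[4.0000 14.0000] v=[0.0000 0.0000]
Step 1: x=[4.0200 13.9600] v=[0.2000 -0.4000]
Step 2: x=[4.0597 13.8806] v=[0.3970 -0.7940]
Step 3: x=[4.1185 13.7630] v=[0.5881 -1.1761]
Step 4: x=[4.1955 13.6089] v=[0.7703 -1.5406]
Step 5: x=[4.2896 13.4207] v=[0.9410 -1.8819]
Step 6: x=[4.3994 13.2012] v=[1.0976 -2.1950]
Step 7: x=[4.5232 12.9537] v=[1.2377 -2.4752]
Step 8: x=[4.6591 12.6819] v=[1.3592 -2.7183]

Answer: 4.6591 12.6819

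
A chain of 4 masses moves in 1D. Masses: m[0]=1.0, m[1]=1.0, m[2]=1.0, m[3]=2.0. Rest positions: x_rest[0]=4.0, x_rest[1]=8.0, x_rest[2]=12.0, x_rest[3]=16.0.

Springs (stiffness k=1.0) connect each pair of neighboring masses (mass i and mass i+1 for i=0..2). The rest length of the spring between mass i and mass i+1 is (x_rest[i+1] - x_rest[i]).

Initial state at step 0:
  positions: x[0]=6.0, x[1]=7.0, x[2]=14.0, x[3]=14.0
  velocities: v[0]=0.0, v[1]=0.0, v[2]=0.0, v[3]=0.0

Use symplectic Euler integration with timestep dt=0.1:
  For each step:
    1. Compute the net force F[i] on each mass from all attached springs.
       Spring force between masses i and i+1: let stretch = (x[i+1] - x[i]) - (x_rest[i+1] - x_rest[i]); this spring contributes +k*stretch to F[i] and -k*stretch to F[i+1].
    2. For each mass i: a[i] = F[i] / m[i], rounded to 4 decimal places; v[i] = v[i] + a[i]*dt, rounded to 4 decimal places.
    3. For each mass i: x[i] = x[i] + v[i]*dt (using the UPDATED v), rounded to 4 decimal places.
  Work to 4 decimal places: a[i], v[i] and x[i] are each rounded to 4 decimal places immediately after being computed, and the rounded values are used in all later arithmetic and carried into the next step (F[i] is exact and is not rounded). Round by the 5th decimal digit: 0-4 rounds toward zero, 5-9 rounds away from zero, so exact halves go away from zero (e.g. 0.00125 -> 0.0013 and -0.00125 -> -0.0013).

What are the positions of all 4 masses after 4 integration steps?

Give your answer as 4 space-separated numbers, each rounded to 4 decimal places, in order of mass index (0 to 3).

Answer: 5.7133 7.5676 13.3325 14.1934

Derivation:
Step 0: x=[6.0000 7.0000 14.0000 14.0000] v=[0.0000 0.0000 0.0000 0.0000]
Step 1: x=[5.9700 7.0600 13.9300 14.0200] v=[-0.3000 0.6000 -0.7000 0.2000]
Step 2: x=[5.9109 7.1778 13.7922 14.0596] v=[-0.5910 1.1780 -1.3780 0.3955]
Step 3: x=[5.8245 7.3491 13.5909 14.1178] v=[-0.8643 1.7128 -2.0127 0.5821]
Step 4: x=[5.7133 7.5676 13.3325 14.1934] v=[-1.1118 2.1845 -2.5842 0.7558]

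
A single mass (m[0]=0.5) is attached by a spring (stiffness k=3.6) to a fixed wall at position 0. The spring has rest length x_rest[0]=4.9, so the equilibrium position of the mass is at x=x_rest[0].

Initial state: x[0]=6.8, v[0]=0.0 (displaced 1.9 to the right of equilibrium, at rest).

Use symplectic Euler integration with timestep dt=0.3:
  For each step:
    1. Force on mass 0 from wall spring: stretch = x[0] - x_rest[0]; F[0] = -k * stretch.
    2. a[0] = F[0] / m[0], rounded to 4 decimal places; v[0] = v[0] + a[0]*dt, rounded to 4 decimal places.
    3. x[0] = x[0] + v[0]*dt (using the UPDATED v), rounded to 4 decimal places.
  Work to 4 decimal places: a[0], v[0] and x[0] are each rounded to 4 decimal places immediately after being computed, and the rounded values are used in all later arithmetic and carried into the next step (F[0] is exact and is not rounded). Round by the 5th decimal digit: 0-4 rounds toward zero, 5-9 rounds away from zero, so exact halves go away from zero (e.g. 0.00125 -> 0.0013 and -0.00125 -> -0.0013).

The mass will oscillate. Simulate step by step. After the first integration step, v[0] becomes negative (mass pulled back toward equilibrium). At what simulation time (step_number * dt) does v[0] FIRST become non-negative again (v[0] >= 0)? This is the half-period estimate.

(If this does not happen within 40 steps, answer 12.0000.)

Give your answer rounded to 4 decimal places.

Step 0: x=[6.8000] v=[0.0000]
Step 1: x=[5.5688] v=[-4.1040]
Step 2: x=[3.9042] v=[-5.5486]
Step 3: x=[2.8849] v=[-3.3977]
Step 4: x=[3.1714] v=[0.9549]
First v>=0 after going negative at step 4, time=1.2000

Answer: 1.2000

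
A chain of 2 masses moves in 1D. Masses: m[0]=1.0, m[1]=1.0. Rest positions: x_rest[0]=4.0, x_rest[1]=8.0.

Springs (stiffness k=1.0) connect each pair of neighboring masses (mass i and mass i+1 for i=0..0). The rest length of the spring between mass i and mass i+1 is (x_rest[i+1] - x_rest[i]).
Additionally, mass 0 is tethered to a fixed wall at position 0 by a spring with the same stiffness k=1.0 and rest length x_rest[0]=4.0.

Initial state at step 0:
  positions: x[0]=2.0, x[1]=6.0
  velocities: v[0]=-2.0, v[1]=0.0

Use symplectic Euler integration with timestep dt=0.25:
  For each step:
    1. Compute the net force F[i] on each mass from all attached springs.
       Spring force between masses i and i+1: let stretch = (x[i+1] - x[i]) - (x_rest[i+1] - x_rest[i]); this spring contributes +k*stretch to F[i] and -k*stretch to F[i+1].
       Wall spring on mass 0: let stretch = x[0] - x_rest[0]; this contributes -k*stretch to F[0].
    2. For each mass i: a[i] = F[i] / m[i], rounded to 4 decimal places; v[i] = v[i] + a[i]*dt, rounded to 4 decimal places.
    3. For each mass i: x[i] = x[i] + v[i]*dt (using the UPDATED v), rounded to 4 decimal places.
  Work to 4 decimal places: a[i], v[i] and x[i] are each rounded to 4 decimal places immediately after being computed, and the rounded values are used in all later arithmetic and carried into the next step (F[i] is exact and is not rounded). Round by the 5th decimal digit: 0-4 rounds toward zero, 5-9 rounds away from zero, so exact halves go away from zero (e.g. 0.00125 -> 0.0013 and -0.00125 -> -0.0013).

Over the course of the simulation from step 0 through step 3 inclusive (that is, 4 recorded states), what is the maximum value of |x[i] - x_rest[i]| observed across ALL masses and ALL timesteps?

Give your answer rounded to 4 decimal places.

Answer: 2.5854

Derivation:
Step 0: x=[2.0000 6.0000] v=[-2.0000 0.0000]
Step 1: x=[1.6250 6.0000] v=[-1.5000 0.0000]
Step 2: x=[1.4219 5.9766] v=[-0.8125 -0.0938]
Step 3: x=[1.4146 5.9185] v=[-0.0293 -0.2325]
Max displacement = 2.5854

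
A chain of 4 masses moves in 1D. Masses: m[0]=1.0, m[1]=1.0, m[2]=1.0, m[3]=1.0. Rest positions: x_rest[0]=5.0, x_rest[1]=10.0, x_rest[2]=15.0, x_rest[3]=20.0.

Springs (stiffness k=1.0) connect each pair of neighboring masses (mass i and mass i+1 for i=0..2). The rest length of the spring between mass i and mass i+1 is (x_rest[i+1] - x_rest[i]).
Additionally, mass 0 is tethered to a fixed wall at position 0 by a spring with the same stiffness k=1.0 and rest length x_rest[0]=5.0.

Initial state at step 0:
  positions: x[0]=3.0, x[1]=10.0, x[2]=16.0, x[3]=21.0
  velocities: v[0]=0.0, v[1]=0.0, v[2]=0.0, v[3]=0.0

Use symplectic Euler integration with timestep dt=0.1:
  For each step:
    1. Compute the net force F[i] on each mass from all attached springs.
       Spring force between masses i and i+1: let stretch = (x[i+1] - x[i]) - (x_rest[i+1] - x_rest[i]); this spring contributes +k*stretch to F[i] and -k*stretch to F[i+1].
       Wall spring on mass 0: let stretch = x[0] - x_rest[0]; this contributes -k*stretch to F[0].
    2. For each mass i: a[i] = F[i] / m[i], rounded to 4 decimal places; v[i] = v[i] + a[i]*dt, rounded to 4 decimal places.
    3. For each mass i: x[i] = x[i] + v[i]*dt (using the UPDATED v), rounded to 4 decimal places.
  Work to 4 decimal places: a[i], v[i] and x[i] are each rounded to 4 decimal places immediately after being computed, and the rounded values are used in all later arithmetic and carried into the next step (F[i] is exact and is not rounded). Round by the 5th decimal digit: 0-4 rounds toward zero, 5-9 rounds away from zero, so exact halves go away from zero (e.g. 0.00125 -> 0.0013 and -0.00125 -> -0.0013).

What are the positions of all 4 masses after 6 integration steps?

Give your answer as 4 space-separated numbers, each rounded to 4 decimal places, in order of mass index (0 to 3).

Answer: 3.7789 9.8235 15.7971 20.9931

Derivation:
Step 0: x=[3.0000 10.0000 16.0000 21.0000] v=[0.0000 0.0000 0.0000 0.0000]
Step 1: x=[3.0400 9.9900 15.9900 21.0000] v=[0.4000 -0.1000 -0.1000 0.0000]
Step 2: x=[3.1191 9.9705 15.9701 20.9999] v=[0.7910 -0.1950 -0.1990 -0.0010]
Step 3: x=[3.2355 9.9425 15.9405 20.9995] v=[1.1642 -0.2802 -0.2960 -0.0040]
Step 4: x=[3.3866 9.9074 15.9015 20.9985] v=[1.5114 -0.3511 -0.3899 -0.0099]
Step 5: x=[3.5691 9.8670 15.8535 20.9965] v=[1.8248 -0.4038 -0.4796 -0.0196]
Step 6: x=[3.7789 9.8235 15.7971 20.9931] v=[2.0977 -0.4349 -0.5640 -0.0339]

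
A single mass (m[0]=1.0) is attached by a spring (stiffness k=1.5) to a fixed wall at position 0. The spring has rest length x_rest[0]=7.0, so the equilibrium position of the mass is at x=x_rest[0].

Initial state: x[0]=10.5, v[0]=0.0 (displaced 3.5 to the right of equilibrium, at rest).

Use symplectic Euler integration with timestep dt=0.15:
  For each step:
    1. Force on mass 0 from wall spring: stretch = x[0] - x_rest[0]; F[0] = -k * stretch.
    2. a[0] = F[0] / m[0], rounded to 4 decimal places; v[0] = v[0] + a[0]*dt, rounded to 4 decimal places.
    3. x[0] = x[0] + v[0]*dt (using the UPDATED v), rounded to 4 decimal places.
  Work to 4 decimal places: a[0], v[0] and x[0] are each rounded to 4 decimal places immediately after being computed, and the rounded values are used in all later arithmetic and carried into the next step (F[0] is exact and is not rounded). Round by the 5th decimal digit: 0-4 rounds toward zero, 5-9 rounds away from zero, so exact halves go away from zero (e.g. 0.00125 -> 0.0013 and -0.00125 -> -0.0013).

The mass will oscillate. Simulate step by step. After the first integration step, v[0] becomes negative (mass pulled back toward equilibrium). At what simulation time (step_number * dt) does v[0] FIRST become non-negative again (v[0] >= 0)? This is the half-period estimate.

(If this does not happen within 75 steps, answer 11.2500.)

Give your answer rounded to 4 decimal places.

Step 0: x=[10.5000] v=[0.0000]
Step 1: x=[10.3819] v=[-0.7875]
Step 2: x=[10.1496] v=[-1.5484]
Step 3: x=[9.8110] v=[-2.2571]
Step 4: x=[9.3776] v=[-2.8896]
Step 5: x=[8.8639] v=[-3.4246]
Step 6: x=[8.2873] v=[-3.8440]
Step 7: x=[7.6672] v=[-4.1337]
Step 8: x=[7.0246] v=[-4.2838]
Step 9: x=[6.3812] v=[-4.2893]
Step 10: x=[5.7587] v=[-4.1501]
Step 11: x=[5.1781] v=[-3.8708]
Step 12: x=[4.6590] v=[-3.4609]
Step 13: x=[4.2189] v=[-2.9342]
Step 14: x=[3.8726] v=[-2.3084]
Step 15: x=[3.6319] v=[-1.6047]
Step 16: x=[3.5049] v=[-0.8469]
Step 17: x=[3.4958] v=[-0.0605]
Step 18: x=[3.6050] v=[0.7279]
First v>=0 after going negative at step 18, time=2.7000

Answer: 2.7000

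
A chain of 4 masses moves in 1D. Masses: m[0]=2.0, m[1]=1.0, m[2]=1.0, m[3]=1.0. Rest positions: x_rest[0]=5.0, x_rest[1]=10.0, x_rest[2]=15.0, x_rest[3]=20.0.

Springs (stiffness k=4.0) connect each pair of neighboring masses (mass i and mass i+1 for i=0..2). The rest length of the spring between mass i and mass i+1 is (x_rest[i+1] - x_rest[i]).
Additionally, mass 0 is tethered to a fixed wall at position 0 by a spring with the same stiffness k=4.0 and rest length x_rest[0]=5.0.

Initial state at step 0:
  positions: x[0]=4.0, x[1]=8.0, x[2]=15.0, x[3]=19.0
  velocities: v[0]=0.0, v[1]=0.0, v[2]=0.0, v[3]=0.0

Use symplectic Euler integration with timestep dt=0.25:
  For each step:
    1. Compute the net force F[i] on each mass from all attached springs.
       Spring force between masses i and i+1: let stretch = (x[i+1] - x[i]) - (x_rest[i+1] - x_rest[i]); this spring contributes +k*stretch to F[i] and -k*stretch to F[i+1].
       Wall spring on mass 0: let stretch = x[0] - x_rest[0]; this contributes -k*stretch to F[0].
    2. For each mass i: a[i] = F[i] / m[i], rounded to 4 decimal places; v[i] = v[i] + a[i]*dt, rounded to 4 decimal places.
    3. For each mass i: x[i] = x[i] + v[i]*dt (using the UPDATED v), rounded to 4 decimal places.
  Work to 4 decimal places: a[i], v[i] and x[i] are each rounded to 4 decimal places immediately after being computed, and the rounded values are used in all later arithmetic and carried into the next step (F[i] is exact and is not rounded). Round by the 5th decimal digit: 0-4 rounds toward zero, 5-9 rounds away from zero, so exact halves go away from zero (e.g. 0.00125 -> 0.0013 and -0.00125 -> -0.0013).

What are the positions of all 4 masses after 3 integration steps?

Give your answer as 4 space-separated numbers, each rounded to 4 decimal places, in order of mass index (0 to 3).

Step 0: x=[4.0000 8.0000 15.0000 19.0000] v=[0.0000 0.0000 0.0000 0.0000]
Step 1: x=[4.0000 8.7500 14.2500 19.2500] v=[0.0000 3.0000 -3.0000 1.0000]
Step 2: x=[4.0938 9.6875 13.3750 19.5000] v=[0.3750 3.7500 -3.5000 1.0000]
Step 3: x=[4.3751 10.1485 13.1094 19.4688] v=[1.1250 1.8438 -1.0625 -0.1250]

Answer: 4.3751 10.1485 13.1094 19.4688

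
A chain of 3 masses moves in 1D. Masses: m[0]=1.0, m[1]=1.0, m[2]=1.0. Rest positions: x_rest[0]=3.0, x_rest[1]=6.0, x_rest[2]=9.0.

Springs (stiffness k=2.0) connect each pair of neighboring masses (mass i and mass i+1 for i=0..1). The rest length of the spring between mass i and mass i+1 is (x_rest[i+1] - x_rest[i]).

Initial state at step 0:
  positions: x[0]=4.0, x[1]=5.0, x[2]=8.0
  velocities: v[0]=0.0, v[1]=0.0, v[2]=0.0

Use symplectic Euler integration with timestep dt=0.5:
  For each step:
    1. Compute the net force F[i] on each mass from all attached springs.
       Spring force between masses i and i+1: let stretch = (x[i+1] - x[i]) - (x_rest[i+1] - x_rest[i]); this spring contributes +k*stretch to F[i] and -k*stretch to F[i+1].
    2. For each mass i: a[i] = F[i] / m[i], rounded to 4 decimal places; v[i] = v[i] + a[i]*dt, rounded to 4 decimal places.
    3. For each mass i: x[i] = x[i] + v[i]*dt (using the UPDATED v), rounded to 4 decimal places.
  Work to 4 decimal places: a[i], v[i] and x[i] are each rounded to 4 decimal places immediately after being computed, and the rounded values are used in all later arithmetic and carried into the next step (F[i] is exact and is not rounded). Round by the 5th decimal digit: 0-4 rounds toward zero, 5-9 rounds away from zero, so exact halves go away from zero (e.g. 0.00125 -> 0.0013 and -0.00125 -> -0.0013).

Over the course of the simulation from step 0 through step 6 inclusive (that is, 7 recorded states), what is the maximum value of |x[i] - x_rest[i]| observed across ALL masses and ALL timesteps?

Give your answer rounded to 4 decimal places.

Answer: 1.2500

Derivation:
Step 0: x=[4.0000 5.0000 8.0000] v=[0.0000 0.0000 0.0000]
Step 1: x=[3.0000 6.0000 8.0000] v=[-2.0000 2.0000 0.0000]
Step 2: x=[2.0000 6.5000 8.5000] v=[-2.0000 1.0000 1.0000]
Step 3: x=[1.7500 5.7500 9.5000] v=[-0.5000 -1.5000 2.0000]
Step 4: x=[2.0000 4.8750 10.1250] v=[0.5000 -1.7500 1.2500]
Step 5: x=[2.1875 5.1875 9.6250] v=[0.3750 0.6250 -1.0000]
Step 6: x=[2.3750 6.2188 8.4063] v=[0.3750 2.0625 -2.4375]
Max displacement = 1.2500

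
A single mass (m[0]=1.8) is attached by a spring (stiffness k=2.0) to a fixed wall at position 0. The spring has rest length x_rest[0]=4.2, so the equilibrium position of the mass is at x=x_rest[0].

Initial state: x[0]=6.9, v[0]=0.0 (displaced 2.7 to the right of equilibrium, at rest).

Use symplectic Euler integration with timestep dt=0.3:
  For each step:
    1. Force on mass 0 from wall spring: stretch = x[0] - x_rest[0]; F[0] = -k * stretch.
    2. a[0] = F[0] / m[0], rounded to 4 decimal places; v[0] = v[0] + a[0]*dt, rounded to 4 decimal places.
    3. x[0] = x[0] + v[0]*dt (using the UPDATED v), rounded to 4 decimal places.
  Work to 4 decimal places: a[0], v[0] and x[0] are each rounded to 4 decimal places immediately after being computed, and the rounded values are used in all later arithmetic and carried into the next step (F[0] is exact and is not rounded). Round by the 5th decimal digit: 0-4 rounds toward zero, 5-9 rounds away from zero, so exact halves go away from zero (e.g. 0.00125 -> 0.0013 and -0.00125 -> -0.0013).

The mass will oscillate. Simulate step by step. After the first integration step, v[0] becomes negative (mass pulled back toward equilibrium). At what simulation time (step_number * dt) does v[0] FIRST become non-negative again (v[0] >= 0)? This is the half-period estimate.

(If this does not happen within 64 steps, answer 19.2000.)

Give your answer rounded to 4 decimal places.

Answer: 3.0000

Derivation:
Step 0: x=[6.9000] v=[0.0000]
Step 1: x=[6.6300] v=[-0.9000]
Step 2: x=[6.1170] v=[-1.7100]
Step 3: x=[5.4123] v=[-2.3490]
Step 4: x=[4.5864] v=[-2.7531]
Step 5: x=[3.7218] v=[-2.8819]
Step 6: x=[2.9051] v=[-2.7225]
Step 7: x=[2.2178] v=[-2.2909]
Step 8: x=[1.7287] v=[-1.6302]
Step 9: x=[1.4868] v=[-0.8064]
Step 10: x=[1.5162] v=[0.0980]
First v>=0 after going negative at step 10, time=3.0000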